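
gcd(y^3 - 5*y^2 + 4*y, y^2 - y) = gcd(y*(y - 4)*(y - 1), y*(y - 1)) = y^2 - y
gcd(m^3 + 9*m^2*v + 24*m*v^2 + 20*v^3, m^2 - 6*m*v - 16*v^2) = m + 2*v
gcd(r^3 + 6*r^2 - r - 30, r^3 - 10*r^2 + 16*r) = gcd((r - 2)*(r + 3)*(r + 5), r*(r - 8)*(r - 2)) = r - 2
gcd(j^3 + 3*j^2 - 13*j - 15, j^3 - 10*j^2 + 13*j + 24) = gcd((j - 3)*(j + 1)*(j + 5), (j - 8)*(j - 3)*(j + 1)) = j^2 - 2*j - 3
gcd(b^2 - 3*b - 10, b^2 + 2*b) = b + 2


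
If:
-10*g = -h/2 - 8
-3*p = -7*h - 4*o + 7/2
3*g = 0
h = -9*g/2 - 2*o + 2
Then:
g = 0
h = -16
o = 9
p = -53/2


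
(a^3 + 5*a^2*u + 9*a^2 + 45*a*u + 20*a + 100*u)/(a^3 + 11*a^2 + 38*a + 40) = (a + 5*u)/(a + 2)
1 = 1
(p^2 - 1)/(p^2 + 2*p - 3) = (p + 1)/(p + 3)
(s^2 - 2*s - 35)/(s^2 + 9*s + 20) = (s - 7)/(s + 4)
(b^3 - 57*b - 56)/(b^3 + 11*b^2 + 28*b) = (b^2 - 7*b - 8)/(b*(b + 4))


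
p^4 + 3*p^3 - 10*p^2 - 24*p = p*(p - 3)*(p + 2)*(p + 4)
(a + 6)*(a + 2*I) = a^2 + 6*a + 2*I*a + 12*I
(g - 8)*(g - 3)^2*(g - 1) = g^4 - 15*g^3 + 71*g^2 - 129*g + 72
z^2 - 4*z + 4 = (z - 2)^2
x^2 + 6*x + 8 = (x + 2)*(x + 4)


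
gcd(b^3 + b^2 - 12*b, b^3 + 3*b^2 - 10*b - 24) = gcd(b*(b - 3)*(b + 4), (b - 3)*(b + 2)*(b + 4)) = b^2 + b - 12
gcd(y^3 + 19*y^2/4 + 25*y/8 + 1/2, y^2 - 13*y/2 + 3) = 1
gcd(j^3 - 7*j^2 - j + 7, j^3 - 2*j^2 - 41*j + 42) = j^2 - 8*j + 7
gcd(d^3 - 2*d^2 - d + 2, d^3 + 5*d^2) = 1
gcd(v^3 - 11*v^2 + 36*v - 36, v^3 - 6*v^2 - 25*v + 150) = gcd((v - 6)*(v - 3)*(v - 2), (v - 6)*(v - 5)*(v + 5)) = v - 6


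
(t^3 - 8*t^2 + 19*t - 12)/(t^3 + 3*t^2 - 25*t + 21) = (t - 4)/(t + 7)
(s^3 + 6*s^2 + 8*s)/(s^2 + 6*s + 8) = s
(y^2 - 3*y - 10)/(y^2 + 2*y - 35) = (y + 2)/(y + 7)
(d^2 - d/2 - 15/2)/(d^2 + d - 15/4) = 2*(d - 3)/(2*d - 3)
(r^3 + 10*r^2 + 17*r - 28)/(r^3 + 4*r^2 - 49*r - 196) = (r - 1)/(r - 7)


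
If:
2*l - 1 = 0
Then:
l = 1/2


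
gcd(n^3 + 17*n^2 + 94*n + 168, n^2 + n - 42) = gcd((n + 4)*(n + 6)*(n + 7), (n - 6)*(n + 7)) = n + 7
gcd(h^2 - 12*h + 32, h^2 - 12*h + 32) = h^2 - 12*h + 32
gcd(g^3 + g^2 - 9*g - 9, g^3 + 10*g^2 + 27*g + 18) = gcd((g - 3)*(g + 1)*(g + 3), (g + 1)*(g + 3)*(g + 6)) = g^2 + 4*g + 3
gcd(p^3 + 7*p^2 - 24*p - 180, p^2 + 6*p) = p + 6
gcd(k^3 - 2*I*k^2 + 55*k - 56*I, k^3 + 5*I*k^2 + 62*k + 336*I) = k^2 - I*k + 56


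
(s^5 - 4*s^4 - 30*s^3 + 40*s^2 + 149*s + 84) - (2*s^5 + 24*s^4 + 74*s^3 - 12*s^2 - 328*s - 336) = -s^5 - 28*s^4 - 104*s^3 + 52*s^2 + 477*s + 420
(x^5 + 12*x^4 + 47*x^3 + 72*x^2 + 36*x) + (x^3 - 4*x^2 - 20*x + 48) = x^5 + 12*x^4 + 48*x^3 + 68*x^2 + 16*x + 48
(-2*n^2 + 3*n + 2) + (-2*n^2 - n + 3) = -4*n^2 + 2*n + 5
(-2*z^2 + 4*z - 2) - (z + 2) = -2*z^2 + 3*z - 4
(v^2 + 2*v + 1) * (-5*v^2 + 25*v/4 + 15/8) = -5*v^4 - 15*v^3/4 + 75*v^2/8 + 10*v + 15/8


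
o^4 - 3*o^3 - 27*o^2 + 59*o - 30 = (o - 6)*(o - 1)^2*(o + 5)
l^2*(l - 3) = l^3 - 3*l^2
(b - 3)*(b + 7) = b^2 + 4*b - 21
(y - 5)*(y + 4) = y^2 - y - 20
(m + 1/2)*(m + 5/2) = m^2 + 3*m + 5/4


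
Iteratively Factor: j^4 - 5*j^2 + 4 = (j + 2)*(j^3 - 2*j^2 - j + 2) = (j + 1)*(j + 2)*(j^2 - 3*j + 2) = (j - 2)*(j + 1)*(j + 2)*(j - 1)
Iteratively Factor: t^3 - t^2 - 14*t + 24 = (t + 4)*(t^2 - 5*t + 6) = (t - 2)*(t + 4)*(t - 3)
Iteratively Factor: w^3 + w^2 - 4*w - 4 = (w + 1)*(w^2 - 4) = (w - 2)*(w + 1)*(w + 2)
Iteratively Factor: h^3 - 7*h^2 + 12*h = (h - 4)*(h^2 - 3*h) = (h - 4)*(h - 3)*(h)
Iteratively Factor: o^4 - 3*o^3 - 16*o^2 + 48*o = (o)*(o^3 - 3*o^2 - 16*o + 48) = o*(o - 3)*(o^2 - 16) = o*(o - 3)*(o + 4)*(o - 4)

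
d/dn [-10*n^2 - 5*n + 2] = -20*n - 5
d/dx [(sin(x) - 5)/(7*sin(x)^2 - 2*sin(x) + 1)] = (-7*sin(x)^2 + 70*sin(x) - 9)*cos(x)/(7*sin(x)^2 - 2*sin(x) + 1)^2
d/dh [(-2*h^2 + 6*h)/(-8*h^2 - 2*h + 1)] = 2*(26*h^2 - 2*h + 3)/(64*h^4 + 32*h^3 - 12*h^2 - 4*h + 1)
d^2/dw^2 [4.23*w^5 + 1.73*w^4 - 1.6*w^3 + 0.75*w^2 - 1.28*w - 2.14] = 84.6*w^3 + 20.76*w^2 - 9.6*w + 1.5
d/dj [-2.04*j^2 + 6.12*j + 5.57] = 6.12 - 4.08*j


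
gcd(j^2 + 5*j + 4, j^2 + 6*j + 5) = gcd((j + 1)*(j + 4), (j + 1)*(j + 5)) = j + 1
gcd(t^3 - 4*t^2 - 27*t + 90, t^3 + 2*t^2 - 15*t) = t^2 + 2*t - 15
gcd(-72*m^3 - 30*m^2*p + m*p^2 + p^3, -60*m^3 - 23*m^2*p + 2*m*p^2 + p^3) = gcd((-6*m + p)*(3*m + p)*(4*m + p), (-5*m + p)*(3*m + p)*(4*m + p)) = 12*m^2 + 7*m*p + p^2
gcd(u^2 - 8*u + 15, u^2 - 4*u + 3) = u - 3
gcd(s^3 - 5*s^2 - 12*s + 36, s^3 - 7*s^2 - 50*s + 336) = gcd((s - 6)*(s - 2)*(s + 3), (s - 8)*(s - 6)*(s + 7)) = s - 6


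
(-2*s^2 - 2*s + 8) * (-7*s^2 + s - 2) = 14*s^4 + 12*s^3 - 54*s^2 + 12*s - 16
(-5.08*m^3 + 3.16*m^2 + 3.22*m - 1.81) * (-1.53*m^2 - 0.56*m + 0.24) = 7.7724*m^5 - 1.99*m^4 - 7.9154*m^3 + 1.7245*m^2 + 1.7864*m - 0.4344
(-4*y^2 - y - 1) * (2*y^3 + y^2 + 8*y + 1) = -8*y^5 - 6*y^4 - 35*y^3 - 13*y^2 - 9*y - 1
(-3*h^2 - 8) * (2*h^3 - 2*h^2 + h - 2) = -6*h^5 + 6*h^4 - 19*h^3 + 22*h^2 - 8*h + 16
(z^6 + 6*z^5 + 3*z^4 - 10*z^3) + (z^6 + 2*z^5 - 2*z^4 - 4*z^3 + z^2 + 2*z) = 2*z^6 + 8*z^5 + z^4 - 14*z^3 + z^2 + 2*z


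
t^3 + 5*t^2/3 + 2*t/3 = t*(t + 2/3)*(t + 1)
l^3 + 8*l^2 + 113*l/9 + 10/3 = (l + 1/3)*(l + 5/3)*(l + 6)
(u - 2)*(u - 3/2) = u^2 - 7*u/2 + 3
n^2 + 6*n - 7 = (n - 1)*(n + 7)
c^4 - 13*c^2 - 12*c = c*(c - 4)*(c + 1)*(c + 3)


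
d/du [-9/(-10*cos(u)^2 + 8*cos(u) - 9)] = 36*(5*cos(u) - 2)*sin(u)/(10*cos(u)^2 - 8*cos(u) + 9)^2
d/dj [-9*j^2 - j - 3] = -18*j - 1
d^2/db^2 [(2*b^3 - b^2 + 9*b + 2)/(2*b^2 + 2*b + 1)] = 2*(44*b^3 + 42*b^2 - 24*b - 15)/(8*b^6 + 24*b^5 + 36*b^4 + 32*b^3 + 18*b^2 + 6*b + 1)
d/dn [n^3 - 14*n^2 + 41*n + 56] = 3*n^2 - 28*n + 41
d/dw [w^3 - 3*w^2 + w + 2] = 3*w^2 - 6*w + 1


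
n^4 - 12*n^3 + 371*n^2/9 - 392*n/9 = n*(n - 7)*(n - 8/3)*(n - 7/3)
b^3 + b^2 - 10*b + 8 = (b - 2)*(b - 1)*(b + 4)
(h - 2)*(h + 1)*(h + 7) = h^3 + 6*h^2 - 9*h - 14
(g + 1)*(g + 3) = g^2 + 4*g + 3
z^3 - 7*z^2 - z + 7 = (z - 7)*(z - 1)*(z + 1)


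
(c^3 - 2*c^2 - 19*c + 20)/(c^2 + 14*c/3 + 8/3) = 3*(c^2 - 6*c + 5)/(3*c + 2)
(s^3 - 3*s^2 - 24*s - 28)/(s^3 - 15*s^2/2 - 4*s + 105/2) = 2*(s^2 + 4*s + 4)/(2*s^2 - s - 15)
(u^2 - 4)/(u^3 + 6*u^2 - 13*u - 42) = (u - 2)/(u^2 + 4*u - 21)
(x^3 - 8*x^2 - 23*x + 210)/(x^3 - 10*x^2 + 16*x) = (x^3 - 8*x^2 - 23*x + 210)/(x*(x^2 - 10*x + 16))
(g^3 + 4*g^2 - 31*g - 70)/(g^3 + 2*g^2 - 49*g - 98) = (g - 5)/(g - 7)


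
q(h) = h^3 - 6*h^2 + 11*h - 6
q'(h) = 3*h^2 - 12*h + 11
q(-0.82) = -19.61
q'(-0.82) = 22.86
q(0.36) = -2.77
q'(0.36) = 7.07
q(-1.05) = -25.32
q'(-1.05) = 26.91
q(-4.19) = -230.99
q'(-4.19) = 113.95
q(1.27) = 0.34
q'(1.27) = 0.60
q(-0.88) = -21.01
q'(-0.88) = 23.88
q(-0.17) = -8.05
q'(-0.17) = 13.13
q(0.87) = -0.31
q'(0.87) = 2.83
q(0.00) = -6.00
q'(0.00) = 11.00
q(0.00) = -6.00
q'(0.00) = 11.00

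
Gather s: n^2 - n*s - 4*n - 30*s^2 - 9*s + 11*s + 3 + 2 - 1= n^2 - 4*n - 30*s^2 + s*(2 - n) + 4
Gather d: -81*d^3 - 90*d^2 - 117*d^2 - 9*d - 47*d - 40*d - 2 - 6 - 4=-81*d^3 - 207*d^2 - 96*d - 12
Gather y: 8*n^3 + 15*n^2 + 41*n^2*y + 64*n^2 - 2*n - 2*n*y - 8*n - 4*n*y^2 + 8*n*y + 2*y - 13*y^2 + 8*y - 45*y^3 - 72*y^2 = 8*n^3 + 79*n^2 - 10*n - 45*y^3 + y^2*(-4*n - 85) + y*(41*n^2 + 6*n + 10)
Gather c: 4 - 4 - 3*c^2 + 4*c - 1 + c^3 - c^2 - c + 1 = c^3 - 4*c^2 + 3*c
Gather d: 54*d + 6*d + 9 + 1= 60*d + 10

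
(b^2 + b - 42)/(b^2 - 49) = (b - 6)/(b - 7)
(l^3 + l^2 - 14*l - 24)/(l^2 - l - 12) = l + 2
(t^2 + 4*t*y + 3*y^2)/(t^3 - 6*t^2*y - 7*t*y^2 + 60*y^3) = (t + y)/(t^2 - 9*t*y + 20*y^2)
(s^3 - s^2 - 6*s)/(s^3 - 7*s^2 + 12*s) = (s + 2)/(s - 4)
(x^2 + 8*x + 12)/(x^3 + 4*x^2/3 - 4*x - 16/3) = 3*(x + 6)/(3*x^2 - 2*x - 8)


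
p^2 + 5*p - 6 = (p - 1)*(p + 6)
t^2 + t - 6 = (t - 2)*(t + 3)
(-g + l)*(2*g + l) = -2*g^2 + g*l + l^2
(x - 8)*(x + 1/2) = x^2 - 15*x/2 - 4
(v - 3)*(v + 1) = v^2 - 2*v - 3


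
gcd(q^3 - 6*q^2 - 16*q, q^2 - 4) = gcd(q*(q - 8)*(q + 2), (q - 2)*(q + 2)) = q + 2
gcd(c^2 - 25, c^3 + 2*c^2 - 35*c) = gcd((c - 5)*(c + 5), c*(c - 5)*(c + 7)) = c - 5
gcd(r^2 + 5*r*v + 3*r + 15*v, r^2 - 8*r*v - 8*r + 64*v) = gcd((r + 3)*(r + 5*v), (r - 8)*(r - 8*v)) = 1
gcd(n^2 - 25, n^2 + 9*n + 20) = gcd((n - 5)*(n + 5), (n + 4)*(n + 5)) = n + 5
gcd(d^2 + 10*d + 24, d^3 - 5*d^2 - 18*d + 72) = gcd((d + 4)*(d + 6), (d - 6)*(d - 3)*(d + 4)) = d + 4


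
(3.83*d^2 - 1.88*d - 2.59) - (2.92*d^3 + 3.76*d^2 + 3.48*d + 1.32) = -2.92*d^3 + 0.0700000000000003*d^2 - 5.36*d - 3.91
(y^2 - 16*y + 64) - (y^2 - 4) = 68 - 16*y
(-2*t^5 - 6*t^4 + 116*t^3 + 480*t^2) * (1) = -2*t^5 - 6*t^4 + 116*t^3 + 480*t^2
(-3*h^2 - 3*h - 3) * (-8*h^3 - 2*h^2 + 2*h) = 24*h^5 + 30*h^4 + 24*h^3 - 6*h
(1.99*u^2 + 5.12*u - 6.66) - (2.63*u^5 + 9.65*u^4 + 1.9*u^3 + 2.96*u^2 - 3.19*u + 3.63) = -2.63*u^5 - 9.65*u^4 - 1.9*u^3 - 0.97*u^2 + 8.31*u - 10.29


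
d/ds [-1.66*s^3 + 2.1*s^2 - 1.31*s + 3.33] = -4.98*s^2 + 4.2*s - 1.31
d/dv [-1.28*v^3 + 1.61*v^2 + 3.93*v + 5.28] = -3.84*v^2 + 3.22*v + 3.93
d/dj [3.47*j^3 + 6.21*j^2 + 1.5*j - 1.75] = 10.41*j^2 + 12.42*j + 1.5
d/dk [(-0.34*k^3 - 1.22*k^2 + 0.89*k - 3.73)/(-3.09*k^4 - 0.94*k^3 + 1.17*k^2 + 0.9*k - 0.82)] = (-1.0506*k^6 - 7.5396*k^5 + 6.7057*k^4 - 45.0416*k^3 - 11.8215*k^2 + 10.729*k + 2.6272)/(9.5481*k^8 + 5.8092*k^7 - 6.347*k^6 - 7.7616*k^5 + 4.7445*k^4 + 3.6476*k^3 - 1.1088*k^2 - 1.476*k + 0.6724)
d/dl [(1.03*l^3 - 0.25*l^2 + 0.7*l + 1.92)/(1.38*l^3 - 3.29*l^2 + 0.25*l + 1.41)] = (-3.0437*l^4 - 1.417*l^3 - 1.3514*l^2 + 11.9286*l + 0.507)/(1.9044*l^6 - 9.0804*l^5 + 11.5141*l^4 + 2.2466*l^3 - 9.2153*l^2 + 0.705*l + 1.9881)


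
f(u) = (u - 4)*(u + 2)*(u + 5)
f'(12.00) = 486.00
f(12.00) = 1904.00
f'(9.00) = 279.00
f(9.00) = 770.00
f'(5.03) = 88.08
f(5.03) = 72.63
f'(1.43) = -3.29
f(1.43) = -56.68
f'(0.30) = -15.93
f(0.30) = -45.10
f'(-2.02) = -17.88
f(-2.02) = 0.36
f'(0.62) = -13.13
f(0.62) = -49.77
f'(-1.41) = -20.50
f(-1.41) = -11.46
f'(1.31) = -4.99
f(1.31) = -56.18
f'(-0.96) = -21.00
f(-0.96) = -20.84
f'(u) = (u - 4)*(u + 2) + (u - 4)*(u + 5) + (u + 2)*(u + 5)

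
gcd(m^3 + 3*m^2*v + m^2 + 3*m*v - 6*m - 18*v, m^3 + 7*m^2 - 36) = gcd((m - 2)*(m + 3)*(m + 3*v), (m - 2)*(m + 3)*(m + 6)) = m^2 + m - 6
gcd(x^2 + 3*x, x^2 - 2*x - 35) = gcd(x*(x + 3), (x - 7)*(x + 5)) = 1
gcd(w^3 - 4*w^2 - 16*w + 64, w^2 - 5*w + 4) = w - 4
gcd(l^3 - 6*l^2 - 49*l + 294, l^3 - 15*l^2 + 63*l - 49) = l - 7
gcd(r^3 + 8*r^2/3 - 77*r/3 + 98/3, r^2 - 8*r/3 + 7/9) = r - 7/3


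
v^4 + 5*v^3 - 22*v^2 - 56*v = v*(v - 4)*(v + 2)*(v + 7)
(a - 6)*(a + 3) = a^2 - 3*a - 18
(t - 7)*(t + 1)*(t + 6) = t^3 - 43*t - 42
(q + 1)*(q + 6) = q^2 + 7*q + 6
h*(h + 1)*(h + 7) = h^3 + 8*h^2 + 7*h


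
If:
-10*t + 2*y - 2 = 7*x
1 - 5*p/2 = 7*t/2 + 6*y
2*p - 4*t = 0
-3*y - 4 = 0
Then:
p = 36/17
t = 18/17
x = -778/357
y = -4/3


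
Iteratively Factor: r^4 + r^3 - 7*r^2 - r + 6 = (r - 1)*(r^3 + 2*r^2 - 5*r - 6) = (r - 2)*(r - 1)*(r^2 + 4*r + 3) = (r - 2)*(r - 1)*(r + 3)*(r + 1)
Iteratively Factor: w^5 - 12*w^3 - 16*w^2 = (w)*(w^4 - 12*w^2 - 16*w) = w*(w + 2)*(w^3 - 2*w^2 - 8*w) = w*(w + 2)^2*(w^2 - 4*w) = w*(w - 4)*(w + 2)^2*(w)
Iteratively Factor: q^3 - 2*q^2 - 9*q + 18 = (q - 2)*(q^2 - 9) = (q - 2)*(q + 3)*(q - 3)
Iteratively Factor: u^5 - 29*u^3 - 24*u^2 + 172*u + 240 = (u - 3)*(u^4 + 3*u^3 - 20*u^2 - 84*u - 80) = (u - 3)*(u + 2)*(u^3 + u^2 - 22*u - 40) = (u - 5)*(u - 3)*(u + 2)*(u^2 + 6*u + 8) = (u - 5)*(u - 3)*(u + 2)*(u + 4)*(u + 2)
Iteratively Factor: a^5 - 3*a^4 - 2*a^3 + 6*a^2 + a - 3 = (a + 1)*(a^4 - 4*a^3 + 2*a^2 + 4*a - 3) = (a + 1)^2*(a^3 - 5*a^2 + 7*a - 3) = (a - 1)*(a + 1)^2*(a^2 - 4*a + 3) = (a - 3)*(a - 1)*(a + 1)^2*(a - 1)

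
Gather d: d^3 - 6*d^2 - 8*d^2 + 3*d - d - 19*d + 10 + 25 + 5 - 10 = d^3 - 14*d^2 - 17*d + 30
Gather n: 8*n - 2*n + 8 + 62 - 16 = 6*n + 54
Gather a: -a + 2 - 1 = 1 - a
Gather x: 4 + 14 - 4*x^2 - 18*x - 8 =-4*x^2 - 18*x + 10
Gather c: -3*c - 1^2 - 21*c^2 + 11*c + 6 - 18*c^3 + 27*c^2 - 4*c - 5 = -18*c^3 + 6*c^2 + 4*c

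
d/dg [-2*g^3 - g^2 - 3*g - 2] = -6*g^2 - 2*g - 3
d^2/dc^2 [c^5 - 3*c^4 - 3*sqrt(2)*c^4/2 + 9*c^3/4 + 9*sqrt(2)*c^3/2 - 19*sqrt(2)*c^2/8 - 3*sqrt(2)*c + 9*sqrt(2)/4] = 20*c^3 - 36*c^2 - 18*sqrt(2)*c^2 + 27*c/2 + 27*sqrt(2)*c - 19*sqrt(2)/4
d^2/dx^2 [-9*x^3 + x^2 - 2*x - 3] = 2 - 54*x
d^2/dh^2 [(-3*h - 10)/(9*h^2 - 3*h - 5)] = 18*(9*(h + 1)*(-9*h^2 + 3*h + 5) + (3*h + 10)*(6*h - 1)^2)/(-9*h^2 + 3*h + 5)^3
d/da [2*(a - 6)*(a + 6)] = 4*a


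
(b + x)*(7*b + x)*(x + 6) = 7*b^2*x + 42*b^2 + 8*b*x^2 + 48*b*x + x^3 + 6*x^2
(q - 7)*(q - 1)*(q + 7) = q^3 - q^2 - 49*q + 49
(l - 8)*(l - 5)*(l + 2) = l^3 - 11*l^2 + 14*l + 80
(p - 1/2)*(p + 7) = p^2 + 13*p/2 - 7/2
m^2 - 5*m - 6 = (m - 6)*(m + 1)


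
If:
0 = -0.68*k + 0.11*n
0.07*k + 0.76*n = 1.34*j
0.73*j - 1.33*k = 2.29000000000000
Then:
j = 6.43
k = 1.81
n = 11.17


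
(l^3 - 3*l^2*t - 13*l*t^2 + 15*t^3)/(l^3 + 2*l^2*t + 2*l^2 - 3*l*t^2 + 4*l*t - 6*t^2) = (l - 5*t)/(l + 2)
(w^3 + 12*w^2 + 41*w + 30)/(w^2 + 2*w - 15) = (w^2 + 7*w + 6)/(w - 3)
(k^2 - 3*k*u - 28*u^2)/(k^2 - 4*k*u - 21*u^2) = (k + 4*u)/(k + 3*u)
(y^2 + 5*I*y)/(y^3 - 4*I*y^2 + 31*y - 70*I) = y/(y^2 - 9*I*y - 14)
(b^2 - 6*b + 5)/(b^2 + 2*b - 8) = (b^2 - 6*b + 5)/(b^2 + 2*b - 8)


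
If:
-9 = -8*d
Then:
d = 9/8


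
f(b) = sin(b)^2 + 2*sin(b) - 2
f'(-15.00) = -0.53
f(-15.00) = -2.88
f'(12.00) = 0.78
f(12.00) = -2.79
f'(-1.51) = 0.00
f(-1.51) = -3.00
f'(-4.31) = -1.50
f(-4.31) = 0.69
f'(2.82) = -2.50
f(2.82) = -1.27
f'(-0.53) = 0.85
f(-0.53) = -2.76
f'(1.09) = 1.75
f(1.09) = 0.56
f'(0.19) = 2.33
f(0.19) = -1.59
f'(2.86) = -2.46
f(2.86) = -1.37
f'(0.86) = 2.29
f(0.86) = 0.09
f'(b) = 2*sin(b)*cos(b) + 2*cos(b)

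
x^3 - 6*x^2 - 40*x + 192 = (x - 8)*(x - 4)*(x + 6)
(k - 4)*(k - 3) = k^2 - 7*k + 12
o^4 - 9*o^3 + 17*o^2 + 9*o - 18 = (o - 6)*(o - 3)*(o - 1)*(o + 1)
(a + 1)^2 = a^2 + 2*a + 1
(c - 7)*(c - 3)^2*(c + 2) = c^4 - 11*c^3 + 25*c^2 + 39*c - 126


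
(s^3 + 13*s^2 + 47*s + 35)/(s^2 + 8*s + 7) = s + 5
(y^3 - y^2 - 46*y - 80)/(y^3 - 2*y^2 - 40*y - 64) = (y + 5)/(y + 4)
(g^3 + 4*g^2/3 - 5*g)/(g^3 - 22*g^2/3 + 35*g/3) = (3*g^2 + 4*g - 15)/(3*g^2 - 22*g + 35)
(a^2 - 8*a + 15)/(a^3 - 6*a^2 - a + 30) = 1/(a + 2)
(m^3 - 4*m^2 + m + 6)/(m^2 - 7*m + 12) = (m^2 - m - 2)/(m - 4)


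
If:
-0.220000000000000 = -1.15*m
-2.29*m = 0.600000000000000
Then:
No Solution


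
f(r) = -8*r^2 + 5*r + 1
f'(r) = 5 - 16*r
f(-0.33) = -1.52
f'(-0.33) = 10.28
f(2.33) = -30.78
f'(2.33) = -32.28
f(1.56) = -10.67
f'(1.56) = -19.96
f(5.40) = -205.28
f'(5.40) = -81.40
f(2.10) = -23.78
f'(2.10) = -28.60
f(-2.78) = -74.73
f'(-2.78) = 49.48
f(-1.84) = -35.28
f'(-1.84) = 34.44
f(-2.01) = -41.37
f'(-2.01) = 37.16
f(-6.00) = -317.00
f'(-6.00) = 101.00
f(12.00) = -1091.00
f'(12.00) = -187.00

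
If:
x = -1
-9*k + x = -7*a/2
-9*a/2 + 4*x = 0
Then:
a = -8/9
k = -37/81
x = -1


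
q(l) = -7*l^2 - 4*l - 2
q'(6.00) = -88.00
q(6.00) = -278.00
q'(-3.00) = 38.00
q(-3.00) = -53.00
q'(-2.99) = 37.86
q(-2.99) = -52.62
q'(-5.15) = 68.10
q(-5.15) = -167.06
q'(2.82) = -43.48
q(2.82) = -68.95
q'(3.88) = -58.32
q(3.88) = -122.90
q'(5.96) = -87.44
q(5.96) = -274.49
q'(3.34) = -50.76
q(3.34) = -93.45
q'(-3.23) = 41.22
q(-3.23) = -62.11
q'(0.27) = -7.78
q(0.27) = -3.59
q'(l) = -14*l - 4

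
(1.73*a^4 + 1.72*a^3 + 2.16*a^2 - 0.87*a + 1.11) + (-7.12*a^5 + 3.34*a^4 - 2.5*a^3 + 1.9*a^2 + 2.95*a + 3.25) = -7.12*a^5 + 5.07*a^4 - 0.78*a^3 + 4.06*a^2 + 2.08*a + 4.36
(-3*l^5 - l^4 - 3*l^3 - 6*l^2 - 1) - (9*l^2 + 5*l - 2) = -3*l^5 - l^4 - 3*l^3 - 15*l^2 - 5*l + 1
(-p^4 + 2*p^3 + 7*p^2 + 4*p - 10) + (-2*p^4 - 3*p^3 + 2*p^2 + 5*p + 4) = -3*p^4 - p^3 + 9*p^2 + 9*p - 6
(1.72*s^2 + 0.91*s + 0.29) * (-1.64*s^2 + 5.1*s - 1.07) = -2.8208*s^4 + 7.2796*s^3 + 2.325*s^2 + 0.5053*s - 0.3103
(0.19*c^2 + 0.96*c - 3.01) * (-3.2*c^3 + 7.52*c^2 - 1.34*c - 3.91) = -0.608*c^5 - 1.6432*c^4 + 16.5966*c^3 - 24.6645*c^2 + 0.2798*c + 11.7691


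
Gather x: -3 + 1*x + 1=x - 2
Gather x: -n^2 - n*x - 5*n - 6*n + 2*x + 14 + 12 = -n^2 - 11*n + x*(2 - n) + 26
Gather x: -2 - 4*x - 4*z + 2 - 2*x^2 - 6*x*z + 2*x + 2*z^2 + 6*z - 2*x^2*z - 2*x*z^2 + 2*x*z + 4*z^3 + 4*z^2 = x^2*(-2*z - 2) + x*(-2*z^2 - 4*z - 2) + 4*z^3 + 6*z^2 + 2*z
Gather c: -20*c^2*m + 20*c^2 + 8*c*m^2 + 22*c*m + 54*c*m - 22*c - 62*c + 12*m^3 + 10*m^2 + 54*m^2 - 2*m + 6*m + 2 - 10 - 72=c^2*(20 - 20*m) + c*(8*m^2 + 76*m - 84) + 12*m^3 + 64*m^2 + 4*m - 80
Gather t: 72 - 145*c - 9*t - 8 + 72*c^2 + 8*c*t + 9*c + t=72*c^2 - 136*c + t*(8*c - 8) + 64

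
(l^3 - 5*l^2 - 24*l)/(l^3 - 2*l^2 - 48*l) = (l + 3)/(l + 6)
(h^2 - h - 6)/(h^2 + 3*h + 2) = (h - 3)/(h + 1)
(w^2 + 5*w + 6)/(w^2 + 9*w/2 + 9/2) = 2*(w + 2)/(2*w + 3)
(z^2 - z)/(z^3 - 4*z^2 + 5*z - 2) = z/(z^2 - 3*z + 2)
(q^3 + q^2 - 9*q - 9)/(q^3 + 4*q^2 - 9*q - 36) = (q + 1)/(q + 4)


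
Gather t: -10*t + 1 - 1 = -10*t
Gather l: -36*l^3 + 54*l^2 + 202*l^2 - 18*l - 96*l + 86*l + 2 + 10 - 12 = -36*l^3 + 256*l^2 - 28*l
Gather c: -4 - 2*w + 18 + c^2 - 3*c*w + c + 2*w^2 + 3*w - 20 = c^2 + c*(1 - 3*w) + 2*w^2 + w - 6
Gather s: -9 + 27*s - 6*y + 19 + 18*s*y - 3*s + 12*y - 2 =s*(18*y + 24) + 6*y + 8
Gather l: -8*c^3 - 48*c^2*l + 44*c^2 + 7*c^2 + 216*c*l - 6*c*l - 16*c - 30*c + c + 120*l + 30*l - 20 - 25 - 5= -8*c^3 + 51*c^2 - 45*c + l*(-48*c^2 + 210*c + 150) - 50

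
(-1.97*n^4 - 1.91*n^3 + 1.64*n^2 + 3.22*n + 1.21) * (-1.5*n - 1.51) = 2.955*n^5 + 5.8397*n^4 + 0.4241*n^3 - 7.3064*n^2 - 6.6772*n - 1.8271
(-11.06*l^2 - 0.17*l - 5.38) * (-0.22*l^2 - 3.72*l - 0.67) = 2.4332*l^4 + 41.1806*l^3 + 9.2262*l^2 + 20.1275*l + 3.6046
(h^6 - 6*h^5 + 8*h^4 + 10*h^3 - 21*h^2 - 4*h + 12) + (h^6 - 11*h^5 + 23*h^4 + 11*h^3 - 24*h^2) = 2*h^6 - 17*h^5 + 31*h^4 + 21*h^3 - 45*h^2 - 4*h + 12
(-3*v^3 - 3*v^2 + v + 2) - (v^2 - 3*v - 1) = -3*v^3 - 4*v^2 + 4*v + 3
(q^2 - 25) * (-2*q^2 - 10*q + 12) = -2*q^4 - 10*q^3 + 62*q^2 + 250*q - 300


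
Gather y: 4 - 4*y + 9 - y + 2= 15 - 5*y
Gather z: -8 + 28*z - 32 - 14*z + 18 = 14*z - 22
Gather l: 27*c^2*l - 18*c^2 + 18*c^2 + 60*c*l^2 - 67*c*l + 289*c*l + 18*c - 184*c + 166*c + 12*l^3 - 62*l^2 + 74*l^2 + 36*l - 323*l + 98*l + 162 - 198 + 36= 12*l^3 + l^2*(60*c + 12) + l*(27*c^2 + 222*c - 189)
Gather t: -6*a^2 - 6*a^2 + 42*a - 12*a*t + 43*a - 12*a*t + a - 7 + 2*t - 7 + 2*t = -12*a^2 + 86*a + t*(4 - 24*a) - 14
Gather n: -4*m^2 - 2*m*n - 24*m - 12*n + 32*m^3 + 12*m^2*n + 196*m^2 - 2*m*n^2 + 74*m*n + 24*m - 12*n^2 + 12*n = 32*m^3 + 192*m^2 + n^2*(-2*m - 12) + n*(12*m^2 + 72*m)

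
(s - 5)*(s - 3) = s^2 - 8*s + 15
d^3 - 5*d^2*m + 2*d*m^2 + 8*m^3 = (d - 4*m)*(d - 2*m)*(d + m)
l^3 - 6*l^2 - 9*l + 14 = (l - 7)*(l - 1)*(l + 2)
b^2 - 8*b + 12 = (b - 6)*(b - 2)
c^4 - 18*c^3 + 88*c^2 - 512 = (c - 8)^2*(c - 4)*(c + 2)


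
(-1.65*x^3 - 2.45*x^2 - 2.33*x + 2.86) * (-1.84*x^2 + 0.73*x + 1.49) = 3.036*x^5 + 3.3035*x^4 + 0.0402000000000005*x^3 - 10.6138*x^2 - 1.3839*x + 4.2614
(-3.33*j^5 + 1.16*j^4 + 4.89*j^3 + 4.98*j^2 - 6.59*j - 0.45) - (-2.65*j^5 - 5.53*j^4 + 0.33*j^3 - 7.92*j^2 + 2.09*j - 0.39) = -0.68*j^5 + 6.69*j^4 + 4.56*j^3 + 12.9*j^2 - 8.68*j - 0.06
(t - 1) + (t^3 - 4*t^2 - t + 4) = t^3 - 4*t^2 + 3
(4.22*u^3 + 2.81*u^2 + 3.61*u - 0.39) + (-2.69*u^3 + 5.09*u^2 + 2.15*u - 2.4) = 1.53*u^3 + 7.9*u^2 + 5.76*u - 2.79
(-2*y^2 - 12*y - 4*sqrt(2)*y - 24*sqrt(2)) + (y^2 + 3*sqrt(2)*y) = -y^2 - 12*y - sqrt(2)*y - 24*sqrt(2)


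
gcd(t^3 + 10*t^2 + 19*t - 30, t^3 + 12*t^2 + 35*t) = t + 5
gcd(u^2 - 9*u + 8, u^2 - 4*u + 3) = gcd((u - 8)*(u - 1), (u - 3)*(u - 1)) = u - 1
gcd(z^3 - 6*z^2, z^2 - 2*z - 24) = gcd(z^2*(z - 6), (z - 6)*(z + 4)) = z - 6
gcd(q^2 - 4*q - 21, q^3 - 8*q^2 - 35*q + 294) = q - 7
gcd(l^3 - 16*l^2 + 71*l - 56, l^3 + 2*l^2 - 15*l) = 1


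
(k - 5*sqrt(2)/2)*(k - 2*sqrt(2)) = k^2 - 9*sqrt(2)*k/2 + 10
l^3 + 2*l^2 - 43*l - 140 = (l - 7)*(l + 4)*(l + 5)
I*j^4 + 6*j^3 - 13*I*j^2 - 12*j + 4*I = (j - 2*I)^2*(j - I)*(I*j + 1)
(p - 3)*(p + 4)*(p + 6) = p^3 + 7*p^2 - 6*p - 72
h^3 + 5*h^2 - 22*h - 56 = (h - 4)*(h + 2)*(h + 7)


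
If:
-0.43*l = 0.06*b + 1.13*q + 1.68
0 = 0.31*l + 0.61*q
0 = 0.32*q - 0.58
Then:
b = -36.58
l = -3.57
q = 1.81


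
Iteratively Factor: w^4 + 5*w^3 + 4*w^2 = (w + 1)*(w^3 + 4*w^2) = w*(w + 1)*(w^2 + 4*w) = w*(w + 1)*(w + 4)*(w)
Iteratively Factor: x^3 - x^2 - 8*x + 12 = (x + 3)*(x^2 - 4*x + 4) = (x - 2)*(x + 3)*(x - 2)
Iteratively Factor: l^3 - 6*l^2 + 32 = (l - 4)*(l^2 - 2*l - 8) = (l - 4)*(l + 2)*(l - 4)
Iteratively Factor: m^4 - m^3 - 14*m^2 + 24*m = (m - 3)*(m^3 + 2*m^2 - 8*m) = m*(m - 3)*(m^2 + 2*m - 8) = m*(m - 3)*(m + 4)*(m - 2)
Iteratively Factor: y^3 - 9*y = (y)*(y^2 - 9) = y*(y - 3)*(y + 3)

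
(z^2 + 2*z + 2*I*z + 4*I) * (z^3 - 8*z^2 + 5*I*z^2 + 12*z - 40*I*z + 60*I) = z^5 - 6*z^4 + 7*I*z^4 - 14*z^3 - 42*I*z^3 + 84*z^2 - 28*I*z^2 + 40*z + 168*I*z - 240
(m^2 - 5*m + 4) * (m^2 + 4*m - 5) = m^4 - m^3 - 21*m^2 + 41*m - 20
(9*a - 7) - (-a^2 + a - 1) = a^2 + 8*a - 6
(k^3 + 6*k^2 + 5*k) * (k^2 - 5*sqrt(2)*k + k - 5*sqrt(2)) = k^5 - 5*sqrt(2)*k^4 + 7*k^4 - 35*sqrt(2)*k^3 + 11*k^3 - 55*sqrt(2)*k^2 + 5*k^2 - 25*sqrt(2)*k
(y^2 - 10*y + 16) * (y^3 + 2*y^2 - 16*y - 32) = y^5 - 8*y^4 - 20*y^3 + 160*y^2 + 64*y - 512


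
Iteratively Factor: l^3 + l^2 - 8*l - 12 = (l - 3)*(l^2 + 4*l + 4) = (l - 3)*(l + 2)*(l + 2)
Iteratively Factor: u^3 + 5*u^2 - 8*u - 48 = (u - 3)*(u^2 + 8*u + 16) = (u - 3)*(u + 4)*(u + 4)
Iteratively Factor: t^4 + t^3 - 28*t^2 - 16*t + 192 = (t + 4)*(t^3 - 3*t^2 - 16*t + 48) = (t - 3)*(t + 4)*(t^2 - 16) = (t - 4)*(t - 3)*(t + 4)*(t + 4)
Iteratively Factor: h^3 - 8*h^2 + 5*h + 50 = (h - 5)*(h^2 - 3*h - 10) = (h - 5)*(h + 2)*(h - 5)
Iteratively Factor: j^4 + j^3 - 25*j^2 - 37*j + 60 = (j + 4)*(j^3 - 3*j^2 - 13*j + 15) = (j + 3)*(j + 4)*(j^2 - 6*j + 5) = (j - 1)*(j + 3)*(j + 4)*(j - 5)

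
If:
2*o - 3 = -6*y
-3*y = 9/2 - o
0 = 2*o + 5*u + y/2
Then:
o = 3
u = -23/20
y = -1/2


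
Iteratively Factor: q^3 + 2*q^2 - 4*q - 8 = (q + 2)*(q^2 - 4) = (q - 2)*(q + 2)*(q + 2)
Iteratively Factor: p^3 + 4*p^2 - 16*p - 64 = (p - 4)*(p^2 + 8*p + 16) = (p - 4)*(p + 4)*(p + 4)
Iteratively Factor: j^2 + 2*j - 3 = (j - 1)*(j + 3)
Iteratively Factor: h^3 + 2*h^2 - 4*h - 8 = (h + 2)*(h^2 - 4) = (h - 2)*(h + 2)*(h + 2)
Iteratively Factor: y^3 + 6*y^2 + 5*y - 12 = (y + 3)*(y^2 + 3*y - 4) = (y + 3)*(y + 4)*(y - 1)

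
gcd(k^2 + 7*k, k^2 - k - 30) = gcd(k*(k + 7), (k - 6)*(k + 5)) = 1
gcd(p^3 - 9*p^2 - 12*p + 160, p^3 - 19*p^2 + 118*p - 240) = p^2 - 13*p + 40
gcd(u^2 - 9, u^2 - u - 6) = u - 3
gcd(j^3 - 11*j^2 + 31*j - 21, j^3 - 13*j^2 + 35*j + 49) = j - 7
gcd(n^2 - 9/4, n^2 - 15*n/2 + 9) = n - 3/2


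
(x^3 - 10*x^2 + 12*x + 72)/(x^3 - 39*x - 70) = (x^2 - 12*x + 36)/(x^2 - 2*x - 35)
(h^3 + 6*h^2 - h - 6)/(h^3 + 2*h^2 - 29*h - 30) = (h - 1)/(h - 5)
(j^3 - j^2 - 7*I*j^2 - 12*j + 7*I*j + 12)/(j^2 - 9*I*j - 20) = (j^2 - j*(1 + 3*I) + 3*I)/(j - 5*I)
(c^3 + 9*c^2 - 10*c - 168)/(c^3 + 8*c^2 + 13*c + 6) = (c^2 + 3*c - 28)/(c^2 + 2*c + 1)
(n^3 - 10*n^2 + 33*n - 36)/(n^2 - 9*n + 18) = (n^2 - 7*n + 12)/(n - 6)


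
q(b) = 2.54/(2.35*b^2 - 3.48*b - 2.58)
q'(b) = 2.54*(3.48 - 4.7*b)/(2.35*b^2 - 3.48*b - 2.58)^2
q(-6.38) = 0.02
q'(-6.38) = 0.01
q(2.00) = -18.14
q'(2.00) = -767.18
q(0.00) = -0.98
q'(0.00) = 1.33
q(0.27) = -0.76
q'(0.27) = 0.50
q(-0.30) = -1.92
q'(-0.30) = 7.08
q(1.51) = -1.03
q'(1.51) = -1.50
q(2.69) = 0.50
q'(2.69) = -0.91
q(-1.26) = 0.46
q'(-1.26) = 0.78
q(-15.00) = 0.00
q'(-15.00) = 0.00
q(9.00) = 0.02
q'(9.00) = -0.00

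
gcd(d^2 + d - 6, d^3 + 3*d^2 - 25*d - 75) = d + 3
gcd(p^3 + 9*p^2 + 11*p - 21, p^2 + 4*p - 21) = p + 7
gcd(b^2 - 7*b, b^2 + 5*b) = b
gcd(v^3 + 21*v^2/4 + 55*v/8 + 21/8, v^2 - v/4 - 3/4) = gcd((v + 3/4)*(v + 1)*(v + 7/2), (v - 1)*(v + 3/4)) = v + 3/4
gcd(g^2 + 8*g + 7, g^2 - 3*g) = 1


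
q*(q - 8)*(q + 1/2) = q^3 - 15*q^2/2 - 4*q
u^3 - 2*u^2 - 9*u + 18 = (u - 3)*(u - 2)*(u + 3)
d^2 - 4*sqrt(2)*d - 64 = (d - 8*sqrt(2))*(d + 4*sqrt(2))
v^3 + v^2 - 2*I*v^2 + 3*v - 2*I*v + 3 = (v + 1)*(v - 3*I)*(v + I)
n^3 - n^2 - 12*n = n*(n - 4)*(n + 3)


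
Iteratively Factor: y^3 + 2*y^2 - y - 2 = (y + 1)*(y^2 + y - 2) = (y - 1)*(y + 1)*(y + 2)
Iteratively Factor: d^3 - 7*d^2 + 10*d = (d)*(d^2 - 7*d + 10) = d*(d - 2)*(d - 5)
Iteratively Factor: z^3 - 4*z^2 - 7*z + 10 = (z - 5)*(z^2 + z - 2) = (z - 5)*(z + 2)*(z - 1)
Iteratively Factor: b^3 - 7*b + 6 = (b - 1)*(b^2 + b - 6) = (b - 2)*(b - 1)*(b + 3)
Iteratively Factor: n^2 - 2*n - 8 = (n - 4)*(n + 2)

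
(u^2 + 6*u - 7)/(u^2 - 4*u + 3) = (u + 7)/(u - 3)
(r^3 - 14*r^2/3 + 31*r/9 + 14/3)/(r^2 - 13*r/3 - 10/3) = (r^2 - 16*r/3 + 7)/(r - 5)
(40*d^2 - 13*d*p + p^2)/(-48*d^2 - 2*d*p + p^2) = (-5*d + p)/(6*d + p)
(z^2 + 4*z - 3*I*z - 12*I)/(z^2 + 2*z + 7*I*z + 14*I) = (z^2 + z*(4 - 3*I) - 12*I)/(z^2 + z*(2 + 7*I) + 14*I)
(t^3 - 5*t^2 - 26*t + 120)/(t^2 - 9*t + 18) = (t^2 + t - 20)/(t - 3)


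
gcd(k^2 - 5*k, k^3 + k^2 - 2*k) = k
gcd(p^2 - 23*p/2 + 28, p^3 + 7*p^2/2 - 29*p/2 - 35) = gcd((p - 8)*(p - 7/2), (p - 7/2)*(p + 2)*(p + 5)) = p - 7/2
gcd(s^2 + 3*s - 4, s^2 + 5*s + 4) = s + 4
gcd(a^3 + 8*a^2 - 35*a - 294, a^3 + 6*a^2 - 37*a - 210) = a^2 + a - 42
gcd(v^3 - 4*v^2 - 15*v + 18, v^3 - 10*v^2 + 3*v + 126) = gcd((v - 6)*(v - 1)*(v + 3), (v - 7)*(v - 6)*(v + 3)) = v^2 - 3*v - 18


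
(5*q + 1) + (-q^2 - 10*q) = -q^2 - 5*q + 1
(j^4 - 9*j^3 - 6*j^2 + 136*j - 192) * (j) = j^5 - 9*j^4 - 6*j^3 + 136*j^2 - 192*j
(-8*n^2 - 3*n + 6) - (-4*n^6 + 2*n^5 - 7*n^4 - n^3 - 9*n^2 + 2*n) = 4*n^6 - 2*n^5 + 7*n^4 + n^3 + n^2 - 5*n + 6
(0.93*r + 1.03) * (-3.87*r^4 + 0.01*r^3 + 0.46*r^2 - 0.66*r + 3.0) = -3.5991*r^5 - 3.9768*r^4 + 0.4381*r^3 - 0.14*r^2 + 2.1102*r + 3.09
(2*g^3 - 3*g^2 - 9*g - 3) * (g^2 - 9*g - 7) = 2*g^5 - 21*g^4 + 4*g^3 + 99*g^2 + 90*g + 21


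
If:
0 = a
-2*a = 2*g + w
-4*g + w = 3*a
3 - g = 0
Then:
No Solution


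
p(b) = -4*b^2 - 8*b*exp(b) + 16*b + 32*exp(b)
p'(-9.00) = 88.01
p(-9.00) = -467.99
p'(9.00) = -389004.03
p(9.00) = -324303.36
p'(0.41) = 43.94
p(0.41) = 49.16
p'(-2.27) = 38.52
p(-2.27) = -51.75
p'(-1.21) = 35.72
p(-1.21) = -12.79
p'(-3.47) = 45.37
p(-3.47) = -101.82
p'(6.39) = -16194.75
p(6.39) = -11453.87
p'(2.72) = 28.24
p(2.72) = 169.37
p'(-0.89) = 35.90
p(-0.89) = -1.34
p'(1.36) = 56.24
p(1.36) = 96.65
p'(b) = -8*b*exp(b) - 8*b + 24*exp(b) + 16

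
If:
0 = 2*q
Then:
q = 0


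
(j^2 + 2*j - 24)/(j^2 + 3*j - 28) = (j + 6)/(j + 7)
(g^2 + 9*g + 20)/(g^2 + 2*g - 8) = (g + 5)/(g - 2)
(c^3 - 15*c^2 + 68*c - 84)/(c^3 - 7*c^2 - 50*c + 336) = (c^2 - 9*c + 14)/(c^2 - c - 56)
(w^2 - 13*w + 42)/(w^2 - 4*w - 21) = (w - 6)/(w + 3)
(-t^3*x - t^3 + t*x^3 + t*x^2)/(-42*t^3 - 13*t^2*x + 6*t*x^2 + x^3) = t*(t^2*x + t^2 - x^3 - x^2)/(42*t^3 + 13*t^2*x - 6*t*x^2 - x^3)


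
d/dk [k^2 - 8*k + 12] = 2*k - 8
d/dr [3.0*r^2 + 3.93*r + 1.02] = 6.0*r + 3.93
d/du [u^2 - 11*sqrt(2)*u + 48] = 2*u - 11*sqrt(2)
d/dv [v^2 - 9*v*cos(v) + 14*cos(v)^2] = 9*v*sin(v) + 2*v - 14*sin(2*v) - 9*cos(v)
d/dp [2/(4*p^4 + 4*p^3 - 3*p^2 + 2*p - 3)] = 4*(-8*p^3 - 6*p^2 + 3*p - 1)/(4*p^4 + 4*p^3 - 3*p^2 + 2*p - 3)^2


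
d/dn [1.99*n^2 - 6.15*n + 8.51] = 3.98*n - 6.15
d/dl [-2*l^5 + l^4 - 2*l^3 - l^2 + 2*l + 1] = -10*l^4 + 4*l^3 - 6*l^2 - 2*l + 2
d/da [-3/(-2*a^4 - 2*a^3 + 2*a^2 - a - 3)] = 3*(-8*a^3 - 6*a^2 + 4*a - 1)/(2*a^4 + 2*a^3 - 2*a^2 + a + 3)^2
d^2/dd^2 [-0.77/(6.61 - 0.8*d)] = 0.9856/(0.8*d - 6.61)^3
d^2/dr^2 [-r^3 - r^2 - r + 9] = -6*r - 2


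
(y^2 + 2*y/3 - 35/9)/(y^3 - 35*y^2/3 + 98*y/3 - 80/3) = (y + 7/3)/(y^2 - 10*y + 16)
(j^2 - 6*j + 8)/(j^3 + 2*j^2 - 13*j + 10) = (j - 4)/(j^2 + 4*j - 5)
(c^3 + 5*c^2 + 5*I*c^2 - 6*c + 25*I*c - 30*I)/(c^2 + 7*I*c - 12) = (c^3 + 5*c^2*(1 + I) + c*(-6 + 25*I) - 30*I)/(c^2 + 7*I*c - 12)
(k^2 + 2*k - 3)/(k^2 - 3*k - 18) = (k - 1)/(k - 6)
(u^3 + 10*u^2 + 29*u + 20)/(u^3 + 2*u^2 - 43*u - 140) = (u + 1)/(u - 7)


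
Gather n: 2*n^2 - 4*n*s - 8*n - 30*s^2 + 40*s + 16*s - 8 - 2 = 2*n^2 + n*(-4*s - 8) - 30*s^2 + 56*s - 10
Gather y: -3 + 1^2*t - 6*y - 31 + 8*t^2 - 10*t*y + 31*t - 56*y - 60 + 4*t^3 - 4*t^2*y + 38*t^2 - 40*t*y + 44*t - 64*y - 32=4*t^3 + 46*t^2 + 76*t + y*(-4*t^2 - 50*t - 126) - 126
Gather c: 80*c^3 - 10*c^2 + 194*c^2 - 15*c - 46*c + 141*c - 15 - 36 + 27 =80*c^3 + 184*c^2 + 80*c - 24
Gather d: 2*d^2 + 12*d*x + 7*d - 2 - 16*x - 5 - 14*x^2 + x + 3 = 2*d^2 + d*(12*x + 7) - 14*x^2 - 15*x - 4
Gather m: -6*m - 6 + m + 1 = -5*m - 5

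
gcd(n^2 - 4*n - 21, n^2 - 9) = n + 3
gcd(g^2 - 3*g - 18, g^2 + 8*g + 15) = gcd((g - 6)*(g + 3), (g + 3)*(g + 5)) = g + 3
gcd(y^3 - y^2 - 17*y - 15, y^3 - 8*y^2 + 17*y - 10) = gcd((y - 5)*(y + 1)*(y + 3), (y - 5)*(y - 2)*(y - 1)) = y - 5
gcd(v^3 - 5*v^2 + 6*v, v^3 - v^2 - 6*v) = v^2 - 3*v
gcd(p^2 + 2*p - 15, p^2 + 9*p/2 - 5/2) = p + 5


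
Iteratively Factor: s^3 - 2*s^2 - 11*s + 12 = (s - 1)*(s^2 - s - 12) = (s - 4)*(s - 1)*(s + 3)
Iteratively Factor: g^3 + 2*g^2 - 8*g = (g)*(g^2 + 2*g - 8) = g*(g - 2)*(g + 4)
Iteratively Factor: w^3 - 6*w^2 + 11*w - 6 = (w - 2)*(w^2 - 4*w + 3) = (w - 2)*(w - 1)*(w - 3)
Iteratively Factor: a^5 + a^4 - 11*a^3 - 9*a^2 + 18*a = (a + 2)*(a^4 - a^3 - 9*a^2 + 9*a) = (a - 3)*(a + 2)*(a^3 + 2*a^2 - 3*a) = (a - 3)*(a + 2)*(a + 3)*(a^2 - a) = (a - 3)*(a - 1)*(a + 2)*(a + 3)*(a)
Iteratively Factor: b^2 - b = (b - 1)*(b)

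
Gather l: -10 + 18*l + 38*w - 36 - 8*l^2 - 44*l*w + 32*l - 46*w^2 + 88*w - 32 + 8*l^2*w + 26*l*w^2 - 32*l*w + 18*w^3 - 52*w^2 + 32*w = l^2*(8*w - 8) + l*(26*w^2 - 76*w + 50) + 18*w^3 - 98*w^2 + 158*w - 78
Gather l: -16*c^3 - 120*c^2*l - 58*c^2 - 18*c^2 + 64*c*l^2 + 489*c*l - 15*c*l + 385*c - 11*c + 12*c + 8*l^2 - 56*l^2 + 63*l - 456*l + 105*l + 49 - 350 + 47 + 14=-16*c^3 - 76*c^2 + 386*c + l^2*(64*c - 48) + l*(-120*c^2 + 474*c - 288) - 240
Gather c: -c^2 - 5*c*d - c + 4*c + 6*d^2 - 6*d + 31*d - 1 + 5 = -c^2 + c*(3 - 5*d) + 6*d^2 + 25*d + 4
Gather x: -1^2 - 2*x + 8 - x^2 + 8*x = -x^2 + 6*x + 7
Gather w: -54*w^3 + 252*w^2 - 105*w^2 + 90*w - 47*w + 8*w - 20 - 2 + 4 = -54*w^3 + 147*w^2 + 51*w - 18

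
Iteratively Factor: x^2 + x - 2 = (x - 1)*(x + 2)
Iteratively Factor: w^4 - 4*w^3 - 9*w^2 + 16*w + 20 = (w + 2)*(w^3 - 6*w^2 + 3*w + 10) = (w - 2)*(w + 2)*(w^2 - 4*w - 5) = (w - 2)*(w + 1)*(w + 2)*(w - 5)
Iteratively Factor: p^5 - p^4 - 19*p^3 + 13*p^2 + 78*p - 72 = (p + 3)*(p^4 - 4*p^3 - 7*p^2 + 34*p - 24) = (p + 3)^2*(p^3 - 7*p^2 + 14*p - 8) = (p - 2)*(p + 3)^2*(p^2 - 5*p + 4) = (p - 2)*(p - 1)*(p + 3)^2*(p - 4)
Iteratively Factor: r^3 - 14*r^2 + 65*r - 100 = (r - 4)*(r^2 - 10*r + 25) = (r - 5)*(r - 4)*(r - 5)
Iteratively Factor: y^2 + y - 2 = (y - 1)*(y + 2)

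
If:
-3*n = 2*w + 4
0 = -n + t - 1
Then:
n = -2*w/3 - 4/3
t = -2*w/3 - 1/3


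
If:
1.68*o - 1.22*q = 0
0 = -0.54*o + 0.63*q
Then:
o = 0.00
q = 0.00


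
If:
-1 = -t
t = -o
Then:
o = -1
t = 1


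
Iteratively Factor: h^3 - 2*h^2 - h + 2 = (h + 1)*(h^2 - 3*h + 2) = (h - 2)*(h + 1)*(h - 1)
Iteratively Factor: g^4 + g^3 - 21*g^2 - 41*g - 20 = (g + 4)*(g^3 - 3*g^2 - 9*g - 5) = (g + 1)*(g + 4)*(g^2 - 4*g - 5) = (g - 5)*(g + 1)*(g + 4)*(g + 1)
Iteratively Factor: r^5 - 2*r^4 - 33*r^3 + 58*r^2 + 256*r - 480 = (r + 4)*(r^4 - 6*r^3 - 9*r^2 + 94*r - 120) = (r + 4)^2*(r^3 - 10*r^2 + 31*r - 30) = (r - 2)*(r + 4)^2*(r^2 - 8*r + 15) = (r - 5)*(r - 2)*(r + 4)^2*(r - 3)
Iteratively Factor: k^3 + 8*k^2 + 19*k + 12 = (k + 3)*(k^2 + 5*k + 4) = (k + 1)*(k + 3)*(k + 4)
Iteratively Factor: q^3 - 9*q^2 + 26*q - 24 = (q - 3)*(q^2 - 6*q + 8) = (q - 3)*(q - 2)*(q - 4)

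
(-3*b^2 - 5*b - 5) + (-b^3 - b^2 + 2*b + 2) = -b^3 - 4*b^2 - 3*b - 3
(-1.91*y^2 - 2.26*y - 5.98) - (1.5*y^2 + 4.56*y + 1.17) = -3.41*y^2 - 6.82*y - 7.15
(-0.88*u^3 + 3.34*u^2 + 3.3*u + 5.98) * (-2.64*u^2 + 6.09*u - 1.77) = 2.3232*u^5 - 14.1768*u^4 + 13.1862*u^3 - 1.602*u^2 + 30.5772*u - 10.5846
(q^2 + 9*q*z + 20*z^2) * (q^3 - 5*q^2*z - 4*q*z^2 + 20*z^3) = q^5 + 4*q^4*z - 29*q^3*z^2 - 116*q^2*z^3 + 100*q*z^4 + 400*z^5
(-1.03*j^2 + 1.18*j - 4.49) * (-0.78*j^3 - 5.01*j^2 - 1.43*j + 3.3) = 0.8034*j^5 + 4.2399*j^4 - 0.936699999999999*j^3 + 17.4085*j^2 + 10.3147*j - 14.817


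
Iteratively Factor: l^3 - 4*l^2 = (l)*(l^2 - 4*l) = l^2*(l - 4)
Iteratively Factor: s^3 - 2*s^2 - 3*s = (s + 1)*(s^2 - 3*s) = (s - 3)*(s + 1)*(s)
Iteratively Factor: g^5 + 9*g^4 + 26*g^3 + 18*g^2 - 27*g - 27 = (g + 3)*(g^4 + 6*g^3 + 8*g^2 - 6*g - 9) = (g + 1)*(g + 3)*(g^3 + 5*g^2 + 3*g - 9) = (g + 1)*(g + 3)^2*(g^2 + 2*g - 3) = (g - 1)*(g + 1)*(g + 3)^2*(g + 3)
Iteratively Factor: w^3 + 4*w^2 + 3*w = (w + 1)*(w^2 + 3*w) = w*(w + 1)*(w + 3)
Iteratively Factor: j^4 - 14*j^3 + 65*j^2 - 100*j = (j - 5)*(j^3 - 9*j^2 + 20*j) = (j - 5)*(j - 4)*(j^2 - 5*j) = (j - 5)^2*(j - 4)*(j)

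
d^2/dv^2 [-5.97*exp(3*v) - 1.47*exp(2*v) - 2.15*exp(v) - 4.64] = (-53.73*exp(2*v) - 5.88*exp(v) - 2.15)*exp(v)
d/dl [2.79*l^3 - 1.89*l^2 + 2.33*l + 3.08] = 8.37*l^2 - 3.78*l + 2.33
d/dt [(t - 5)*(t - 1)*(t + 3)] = 3*t^2 - 6*t - 13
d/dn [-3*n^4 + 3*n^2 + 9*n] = -12*n^3 + 6*n + 9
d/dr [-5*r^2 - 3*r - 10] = -10*r - 3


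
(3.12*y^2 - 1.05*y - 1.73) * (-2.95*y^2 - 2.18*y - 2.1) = -9.204*y^4 - 3.7041*y^3 + 0.8405*y^2 + 5.9764*y + 3.633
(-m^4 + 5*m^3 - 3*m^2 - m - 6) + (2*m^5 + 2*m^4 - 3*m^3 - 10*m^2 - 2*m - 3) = 2*m^5 + m^4 + 2*m^3 - 13*m^2 - 3*m - 9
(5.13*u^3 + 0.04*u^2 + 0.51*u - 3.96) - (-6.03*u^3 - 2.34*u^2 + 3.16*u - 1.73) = 11.16*u^3 + 2.38*u^2 - 2.65*u - 2.23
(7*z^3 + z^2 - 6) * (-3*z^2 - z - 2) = -21*z^5 - 10*z^4 - 15*z^3 + 16*z^2 + 6*z + 12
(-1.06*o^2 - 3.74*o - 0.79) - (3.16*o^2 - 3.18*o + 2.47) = -4.22*o^2 - 0.56*o - 3.26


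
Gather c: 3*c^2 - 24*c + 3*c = 3*c^2 - 21*c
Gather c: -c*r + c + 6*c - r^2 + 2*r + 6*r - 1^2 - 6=c*(7 - r) - r^2 + 8*r - 7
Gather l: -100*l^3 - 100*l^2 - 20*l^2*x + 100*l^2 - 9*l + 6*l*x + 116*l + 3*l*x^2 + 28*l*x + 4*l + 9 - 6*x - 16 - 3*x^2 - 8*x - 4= -100*l^3 - 20*l^2*x + l*(3*x^2 + 34*x + 111) - 3*x^2 - 14*x - 11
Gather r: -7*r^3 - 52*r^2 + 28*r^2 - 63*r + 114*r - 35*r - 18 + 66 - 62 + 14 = -7*r^3 - 24*r^2 + 16*r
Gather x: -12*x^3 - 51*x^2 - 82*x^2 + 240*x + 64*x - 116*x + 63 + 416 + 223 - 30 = -12*x^3 - 133*x^2 + 188*x + 672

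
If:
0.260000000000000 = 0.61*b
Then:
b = 0.43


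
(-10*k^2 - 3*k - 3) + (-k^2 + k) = -11*k^2 - 2*k - 3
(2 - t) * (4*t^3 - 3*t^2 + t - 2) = -4*t^4 + 11*t^3 - 7*t^2 + 4*t - 4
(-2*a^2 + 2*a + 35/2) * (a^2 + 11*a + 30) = -2*a^4 - 20*a^3 - 41*a^2/2 + 505*a/2 + 525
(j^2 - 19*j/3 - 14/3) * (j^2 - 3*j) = j^4 - 28*j^3/3 + 43*j^2/3 + 14*j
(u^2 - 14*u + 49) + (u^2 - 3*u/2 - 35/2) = 2*u^2 - 31*u/2 + 63/2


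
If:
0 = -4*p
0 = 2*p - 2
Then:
No Solution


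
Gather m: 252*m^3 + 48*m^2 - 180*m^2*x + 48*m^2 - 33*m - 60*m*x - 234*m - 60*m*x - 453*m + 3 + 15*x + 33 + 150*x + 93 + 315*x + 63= 252*m^3 + m^2*(96 - 180*x) + m*(-120*x - 720) + 480*x + 192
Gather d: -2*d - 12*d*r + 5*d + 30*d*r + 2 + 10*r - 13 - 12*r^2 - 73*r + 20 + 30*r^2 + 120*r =d*(18*r + 3) + 18*r^2 + 57*r + 9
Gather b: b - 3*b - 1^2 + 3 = 2 - 2*b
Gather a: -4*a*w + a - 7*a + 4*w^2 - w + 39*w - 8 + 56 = a*(-4*w - 6) + 4*w^2 + 38*w + 48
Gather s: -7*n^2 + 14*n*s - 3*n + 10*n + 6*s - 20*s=-7*n^2 + 7*n + s*(14*n - 14)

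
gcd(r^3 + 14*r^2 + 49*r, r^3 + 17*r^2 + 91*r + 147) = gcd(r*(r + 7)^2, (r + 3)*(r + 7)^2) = r^2 + 14*r + 49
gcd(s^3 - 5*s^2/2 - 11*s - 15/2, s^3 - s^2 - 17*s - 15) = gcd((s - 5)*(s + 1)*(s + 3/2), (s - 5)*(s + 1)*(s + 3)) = s^2 - 4*s - 5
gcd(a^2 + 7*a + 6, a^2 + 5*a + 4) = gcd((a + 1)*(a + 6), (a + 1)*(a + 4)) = a + 1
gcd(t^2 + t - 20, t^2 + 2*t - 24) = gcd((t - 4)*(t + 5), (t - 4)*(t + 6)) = t - 4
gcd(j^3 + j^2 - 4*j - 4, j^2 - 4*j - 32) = 1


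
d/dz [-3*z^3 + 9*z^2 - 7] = 9*z*(2 - z)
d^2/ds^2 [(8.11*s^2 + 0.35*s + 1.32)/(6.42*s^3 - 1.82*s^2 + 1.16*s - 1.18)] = (668.530007999999*s^6 + 86.5544400000001*s^5 + 265.949784*s^4 + 644.7084*s^3 + 12.531336*s^2 + 38.768088*s + 21.425608)/(264.609288*s^9 - 225.041544*s^8 + 207.229896*s^7 - 233.258048*s^6 + 120.16896*s^5 - 71.799048*s^4 + 43.325816*s^3 - 12.365928*s^2 + 4.845552*s - 1.643032)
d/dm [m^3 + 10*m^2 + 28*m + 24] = 3*m^2 + 20*m + 28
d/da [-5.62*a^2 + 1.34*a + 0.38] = 1.34 - 11.24*a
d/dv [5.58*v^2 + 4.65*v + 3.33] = 11.16*v + 4.65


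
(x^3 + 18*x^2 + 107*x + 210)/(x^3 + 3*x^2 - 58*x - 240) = (x + 7)/(x - 8)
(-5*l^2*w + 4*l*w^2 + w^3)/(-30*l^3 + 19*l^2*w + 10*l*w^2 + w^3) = w/(6*l + w)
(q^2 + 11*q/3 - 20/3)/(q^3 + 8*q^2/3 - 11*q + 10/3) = (3*q - 4)/(3*q^2 - 7*q + 2)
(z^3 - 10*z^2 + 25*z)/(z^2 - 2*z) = (z^2 - 10*z + 25)/(z - 2)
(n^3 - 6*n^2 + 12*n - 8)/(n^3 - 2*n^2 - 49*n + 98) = (n^2 - 4*n + 4)/(n^2 - 49)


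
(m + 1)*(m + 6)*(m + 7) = m^3 + 14*m^2 + 55*m + 42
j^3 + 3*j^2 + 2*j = j*(j + 1)*(j + 2)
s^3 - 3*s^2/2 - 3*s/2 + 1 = (s - 2)*(s - 1/2)*(s + 1)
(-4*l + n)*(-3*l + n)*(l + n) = 12*l^3 + 5*l^2*n - 6*l*n^2 + n^3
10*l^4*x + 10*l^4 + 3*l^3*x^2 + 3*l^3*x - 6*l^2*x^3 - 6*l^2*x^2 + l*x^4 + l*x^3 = (-5*l + x)*(-2*l + x)*(l + x)*(l*x + l)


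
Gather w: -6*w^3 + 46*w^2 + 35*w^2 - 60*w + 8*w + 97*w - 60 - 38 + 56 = -6*w^3 + 81*w^2 + 45*w - 42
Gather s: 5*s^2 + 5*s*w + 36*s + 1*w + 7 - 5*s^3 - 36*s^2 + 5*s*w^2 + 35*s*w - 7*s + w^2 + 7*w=-5*s^3 - 31*s^2 + s*(5*w^2 + 40*w + 29) + w^2 + 8*w + 7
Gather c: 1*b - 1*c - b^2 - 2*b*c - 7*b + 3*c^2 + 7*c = -b^2 - 6*b + 3*c^2 + c*(6 - 2*b)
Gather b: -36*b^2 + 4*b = -36*b^2 + 4*b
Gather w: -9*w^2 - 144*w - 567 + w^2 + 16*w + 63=-8*w^2 - 128*w - 504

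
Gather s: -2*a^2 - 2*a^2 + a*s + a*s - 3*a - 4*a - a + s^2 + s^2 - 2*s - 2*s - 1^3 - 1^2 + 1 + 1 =-4*a^2 - 8*a + 2*s^2 + s*(2*a - 4)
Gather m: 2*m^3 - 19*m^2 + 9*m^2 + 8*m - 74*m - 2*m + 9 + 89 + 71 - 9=2*m^3 - 10*m^2 - 68*m + 160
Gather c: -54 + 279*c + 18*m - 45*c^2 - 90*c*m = -45*c^2 + c*(279 - 90*m) + 18*m - 54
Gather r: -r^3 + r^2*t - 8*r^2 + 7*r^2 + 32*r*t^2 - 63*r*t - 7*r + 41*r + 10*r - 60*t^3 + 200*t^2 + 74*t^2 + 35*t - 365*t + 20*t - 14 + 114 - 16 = -r^3 + r^2*(t - 1) + r*(32*t^2 - 63*t + 44) - 60*t^3 + 274*t^2 - 310*t + 84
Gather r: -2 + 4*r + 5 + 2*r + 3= 6*r + 6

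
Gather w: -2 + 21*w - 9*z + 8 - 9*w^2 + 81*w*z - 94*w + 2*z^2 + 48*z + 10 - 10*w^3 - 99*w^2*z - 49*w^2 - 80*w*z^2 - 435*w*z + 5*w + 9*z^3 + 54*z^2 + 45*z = -10*w^3 + w^2*(-99*z - 58) + w*(-80*z^2 - 354*z - 68) + 9*z^3 + 56*z^2 + 84*z + 16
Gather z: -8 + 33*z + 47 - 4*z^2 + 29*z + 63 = -4*z^2 + 62*z + 102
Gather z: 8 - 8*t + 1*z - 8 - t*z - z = -t*z - 8*t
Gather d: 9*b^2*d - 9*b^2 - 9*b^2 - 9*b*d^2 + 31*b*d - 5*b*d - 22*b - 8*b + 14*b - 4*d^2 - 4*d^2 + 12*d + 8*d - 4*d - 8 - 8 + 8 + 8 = -18*b^2 - 16*b + d^2*(-9*b - 8) + d*(9*b^2 + 26*b + 16)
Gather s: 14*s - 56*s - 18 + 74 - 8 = 48 - 42*s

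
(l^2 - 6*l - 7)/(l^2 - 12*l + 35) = (l + 1)/(l - 5)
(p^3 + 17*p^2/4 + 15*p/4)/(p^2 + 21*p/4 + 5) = p*(p + 3)/(p + 4)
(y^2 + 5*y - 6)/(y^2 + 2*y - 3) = (y + 6)/(y + 3)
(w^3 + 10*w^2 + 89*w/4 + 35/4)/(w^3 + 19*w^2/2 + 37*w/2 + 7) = (w + 5/2)/(w + 2)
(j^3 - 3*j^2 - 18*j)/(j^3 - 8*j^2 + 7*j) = (j^2 - 3*j - 18)/(j^2 - 8*j + 7)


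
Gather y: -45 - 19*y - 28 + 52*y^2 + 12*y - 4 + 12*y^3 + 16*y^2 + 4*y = 12*y^3 + 68*y^2 - 3*y - 77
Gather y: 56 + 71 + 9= 136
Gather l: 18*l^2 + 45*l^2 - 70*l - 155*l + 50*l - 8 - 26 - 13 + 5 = 63*l^2 - 175*l - 42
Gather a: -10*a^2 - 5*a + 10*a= -10*a^2 + 5*a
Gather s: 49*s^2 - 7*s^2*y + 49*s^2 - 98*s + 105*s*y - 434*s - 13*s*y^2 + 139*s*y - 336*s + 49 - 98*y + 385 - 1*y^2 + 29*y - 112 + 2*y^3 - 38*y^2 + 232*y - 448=s^2*(98 - 7*y) + s*(-13*y^2 + 244*y - 868) + 2*y^3 - 39*y^2 + 163*y - 126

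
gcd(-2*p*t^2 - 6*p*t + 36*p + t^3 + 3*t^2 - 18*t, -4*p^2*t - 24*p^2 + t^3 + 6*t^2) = 2*p*t + 12*p - t^2 - 6*t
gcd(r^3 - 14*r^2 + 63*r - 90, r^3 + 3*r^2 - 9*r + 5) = 1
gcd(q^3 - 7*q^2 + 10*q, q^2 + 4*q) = q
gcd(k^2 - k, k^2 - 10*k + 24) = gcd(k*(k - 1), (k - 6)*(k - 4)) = 1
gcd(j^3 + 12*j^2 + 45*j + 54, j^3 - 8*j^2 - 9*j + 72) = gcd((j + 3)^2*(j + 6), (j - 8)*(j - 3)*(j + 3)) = j + 3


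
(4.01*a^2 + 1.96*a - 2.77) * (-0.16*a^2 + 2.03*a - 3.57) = -0.6416*a^4 + 7.8267*a^3 - 9.8937*a^2 - 12.6203*a + 9.8889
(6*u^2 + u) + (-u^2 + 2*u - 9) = 5*u^2 + 3*u - 9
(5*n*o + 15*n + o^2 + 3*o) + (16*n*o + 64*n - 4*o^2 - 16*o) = 21*n*o + 79*n - 3*o^2 - 13*o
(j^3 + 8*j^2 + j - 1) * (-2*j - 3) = -2*j^4 - 19*j^3 - 26*j^2 - j + 3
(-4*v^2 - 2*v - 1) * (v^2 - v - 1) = -4*v^4 + 2*v^3 + 5*v^2 + 3*v + 1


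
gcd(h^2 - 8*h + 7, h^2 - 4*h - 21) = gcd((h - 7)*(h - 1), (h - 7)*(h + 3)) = h - 7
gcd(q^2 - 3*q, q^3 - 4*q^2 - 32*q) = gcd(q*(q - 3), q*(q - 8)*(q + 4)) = q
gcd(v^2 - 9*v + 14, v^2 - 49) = v - 7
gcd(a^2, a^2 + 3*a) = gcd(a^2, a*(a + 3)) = a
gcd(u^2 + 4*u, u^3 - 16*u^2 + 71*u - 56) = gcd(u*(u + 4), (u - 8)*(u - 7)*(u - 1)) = 1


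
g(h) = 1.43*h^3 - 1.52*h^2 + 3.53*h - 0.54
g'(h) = 4.29*h^2 - 3.04*h + 3.53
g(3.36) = 48.40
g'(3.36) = 41.75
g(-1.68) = -17.54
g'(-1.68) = 20.75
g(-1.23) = -9.84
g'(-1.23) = 13.76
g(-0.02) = -0.61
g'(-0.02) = 3.59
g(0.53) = 1.12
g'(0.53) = 3.12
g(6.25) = 311.27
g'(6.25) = 152.11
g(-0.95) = -6.49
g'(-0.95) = 10.29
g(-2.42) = -38.25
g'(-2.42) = 36.01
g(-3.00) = -63.42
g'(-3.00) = 51.26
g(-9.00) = -1197.90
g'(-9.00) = 378.38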